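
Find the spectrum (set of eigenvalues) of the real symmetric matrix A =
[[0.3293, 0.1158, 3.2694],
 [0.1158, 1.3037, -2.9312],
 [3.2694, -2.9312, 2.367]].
sigma(A) ≈ {-3, 1, 6}

A is real symmetric, so its spectrum consists of real eigenvalues. Expanding the characteristic polynomial of the displayed matrix gives
  det(λ I - A) = p(λ) = λ^3 + (-4)λ^2 + (-15)λ + (18).
Solving p(λ) = 0 yields eigenvalues ≈ -3, 1, 6. (A is shown rounded to 4 decimals, so these recover the underlying integer eigenvalues to within that precision.)
Verification: the trace of A = 4 equals the sum of eigenvalues 4, and det(A) ≈ -17.9996 matches the eigenvalue product -18.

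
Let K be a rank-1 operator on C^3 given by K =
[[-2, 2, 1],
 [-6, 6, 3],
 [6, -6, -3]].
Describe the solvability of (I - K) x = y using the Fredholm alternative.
(I - K) is singular (det(I - K) = 0, i.e. 1 ∈ sigma(K)). (I - K) x = y is solvable iff y ⊥ ker((I - K)^*) = span{(2, -2, -1)}, i.e. iff 2y_1 - 2y_2 - y_3 = 0. When solvable, the solutions are x = y + c·(-1, -3, 3), c arbitrary (ker(I - K) = span{(-1, -3, 3)}, dimension 1).

K has rank 1, so it is an outer product K = u v^T: every row of K is a multiple of one row vector. Reading off the entries, u = (-1, -3, 3) and v = (2, -2, -1) (row i of K equals u_i·v^T). A rank-one matrix u v^T satisfies K u = u (v·u) and kills the (2)-dimensional subspace v^⊥, so its characteristic polynomial is lambda^2 (lambda - v·u) with v·u = tr K = 1. Hence the eigenvalues of I - K are 1 (multiplicity 2) and 1 - (1) = 0, so det(I - K) = 0. (Direct check: I - K =
[[3, -2, -1],
 [6, -5, -3],
 [-6, 6, 4]]
has determinant 0.) So 1 is an eigenvalue of K and (I - K) is not invertible. The finite-dimensional Fredholm alternative says: either (I - K) is invertible, or ker(I - K) ≠ {0} and then range(I - K) = ker((I - K)^*)^⊥, with dim ker(I - K) = dim ker((I - K)^*). We are in the second case, so we need both kernels. Kernel of I - K: (I - K) u = u - u (v·u) = u - u = 0, so ker(I - K) = span{u} = span{(-1, -3, 3)} (it is exactly 1-dimensional because rank(I - K) = 2). Kernel of the adjoint: K is real, so (I - K)^* = I - K^T = I - v u^T, and (I - v u^T) v = v - v (u·v) = 0; hence ker((I - K)^*) = span{v} = span{(2, -2, -1)}. Therefore (I - K) x = y is solvable iff <y, v> = 0, i.e. iff 2y_1 - 2y_2 - y_3 = 0. When this holds, K y = u (v·y) = 0, so (I - K) y = y and x = y is a particular solution; the full solution set is the line x = y + c·u = y + c·(-1, -3, 3), c ∈ C.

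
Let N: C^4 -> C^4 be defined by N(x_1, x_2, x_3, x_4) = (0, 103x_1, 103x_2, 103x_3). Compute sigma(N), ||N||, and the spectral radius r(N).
sigma(N) = {0}; ||N|| = 103; r(N) = 0. (N is nilpotent with N^4 = 0.)

On C^4, N is a strictly lower-triangular matrix with 103 on the subdiagonal and zeros elsewhere, so its characteristic polynomial is lambda^4 and every eigenvalue is 0: sigma(N) = {0}. For the operator norm, N e_i = 103e_{i+1} for i = 1, ..., 3 and N e_4 = 0, so the singular values of N are 103 (with multiplicity 3) and 0; hence ||N|| = 103. The spectral radius r(N) = max|lambda| = 0. Note ||N|| > r(N) — characteristic of non-normal nilpotent operators. Indeed N^4 = 0.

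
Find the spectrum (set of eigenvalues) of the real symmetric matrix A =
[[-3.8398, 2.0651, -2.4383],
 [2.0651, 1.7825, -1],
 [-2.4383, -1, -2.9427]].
sigma(A) ≈ {-6, -2, 3}

A is real symmetric, so its spectrum consists of real eigenvalues. Expanding the characteristic polynomial of the displayed matrix gives
  det(λ I - A) = p(λ) = λ^3 + (5)λ^2 + (-12)λ + (-36).
Solving p(λ) = 0 yields eigenvalues ≈ -6, -2, 3. (A is shown rounded to 4 decimals, so these recover the underlying integer eigenvalues to within that precision.)
Verification: the trace of A = -5 equals the sum of eigenvalues -5, and det(A) ≈ 36.0001 matches the eigenvalue product 36.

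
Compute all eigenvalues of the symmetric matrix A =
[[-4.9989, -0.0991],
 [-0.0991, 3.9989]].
sigma(A) ≈ {-5, 4}

A is real symmetric, so its spectrum consists of real eigenvalues. Expanding the characteristic polynomial of the displayed matrix gives
  det(λ I - A) = p(λ) = λ^2 + (1)λ + (-20).
Solving p(λ) = 0 yields eigenvalues ≈ -5, 4. (A is shown rounded to 4 decimals, so these recover the underlying integer eigenvalues to within that precision.)
Verification: the trace of A = -1 equals the sum of eigenvalues -1, and det(A) ≈ -19.9999 matches the eigenvalue product -20.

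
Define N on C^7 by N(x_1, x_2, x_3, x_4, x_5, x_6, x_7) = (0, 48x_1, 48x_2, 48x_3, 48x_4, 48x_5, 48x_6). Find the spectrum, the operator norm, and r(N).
sigma(N) = {0}; ||N|| = 48; r(N) = 0. (N is nilpotent with N^7 = 0.)

On C^7, N is a strictly lower-triangular matrix with 48 on the subdiagonal and zeros elsewhere, so its characteristic polynomial is lambda^7 and every eigenvalue is 0: sigma(N) = {0}. For the operator norm, N e_i = 48e_{i+1} for i = 1, ..., 6 and N e_7 = 0, so the singular values of N are 48 (with multiplicity 6) and 0; hence ||N|| = 48. The spectral radius r(N) = max|lambda| = 0. Note ||N|| > r(N) — characteristic of non-normal nilpotent operators. Indeed N^7 = 0.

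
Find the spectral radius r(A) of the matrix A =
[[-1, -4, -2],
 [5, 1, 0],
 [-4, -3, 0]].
r(A) ≈ 3.6895

The eigenvalues of A are the roots of its characteristic polynomial. With M = A (coefficients from the trace, the sum of principal 2x2 minors, and det A):
  p(λ) = det(λ I - M) = λ^3 + 11λ - 22.
No integer candidate from the rational root theorem (±divisors of 22) is a root, so the roots are irrational. The cubic discriminant is Δ = -18392 < 0, so there is one real root and a complex-conjugate pair. p(1) = -10 and p(2) = 8 have opposite signs, so a root lies in (1, 2); Newton's method refines it to λ ≈ 1.6162. Dividing out (λ - (1.6162)) leaves approximately λ^2 + 1.6162λ + 13.6121. For λ^2 + 1.6162λ + 13.6121 the discriminant is -51.8364. It is negative, so the remaining roots are the complex-conjugate pair λ ≈ -0.8081 ± 3.5999i. Their product equals the constant term, so |λ|^2 ≈ 13.6121 and |λ| ≈ 3.6895.
Thus the eigenvalues (to 4 decimals) are 1.6162 (modulus 1.6162); -0.8081 ± 3.5999i (modulus 3.6895). The spectral radius is the largest modulus: r(A) ≈ 3.6895. (Cross-check: r(A) ≤ ||A||_2 ≈ 7.5631; equality holds whenever A is normal, though it can also hold for some non-normal A.)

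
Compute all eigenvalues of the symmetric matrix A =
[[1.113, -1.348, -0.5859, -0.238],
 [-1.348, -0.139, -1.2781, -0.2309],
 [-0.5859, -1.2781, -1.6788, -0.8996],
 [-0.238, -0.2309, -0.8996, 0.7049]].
sigma(A) ≈ {-3, 0, 1, 2}

A is real symmetric, so its spectrum consists of real eigenvalues. Expanding the characteristic polynomial of the displayed matrix gives
  det(λ I - A) = p(λ) = λ^4 + (0)λ^3 + (-7)λ^2 + (6)λ + (0).
Solving p(λ) = 0 yields eigenvalues ≈ -3, 0, 1, 2. (A is shown rounded to 4 decimals, so these recover the underlying integer eigenvalues to within that precision.)
Verification: the trace of A = 0 equals the sum of eigenvalues 0, and det(A) ≈ -0.0002 matches the eigenvalue product 0.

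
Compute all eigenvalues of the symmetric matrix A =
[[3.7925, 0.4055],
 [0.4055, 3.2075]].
sigma(A) ≈ {3, 4}

A is real symmetric, so its spectrum consists of real eigenvalues. Expanding the characteristic polynomial of the displayed matrix gives
  det(λ I - A) = p(λ) = λ^2 + (-7)λ + (12).
Solving p(λ) = 0 yields eigenvalues ≈ 3, 4. (A is shown rounded to 4 decimals, so these recover the underlying integer eigenvalues to within that precision.)
Verification: the trace of A = 7 equals the sum of eigenvalues 7, and det(A) ≈ 12.0000 matches the eigenvalue product 12.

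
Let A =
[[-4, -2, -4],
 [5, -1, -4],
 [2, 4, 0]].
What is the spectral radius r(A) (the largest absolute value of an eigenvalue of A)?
r(A) = sqrt(34) ≈ 5.831

The eigenvalues of A are the roots of its characteristic polynomial. With M = A (coefficients from the trace, the sum of principal 2x2 minors, and det A):
  p(λ) = det(λ I - M) = λ^3 + 5λ^2 + 38λ + 136.
By the rational root theorem any rational root is an integer divisor of 136. Testing λ = -4: p(-4) = -64 + 80 - 152 + 136 = 0, so λ = -4 is a root. Dividing out (λ + 4) leaves p(λ) = (λ + 4)(λ^2 + λ + 34). For λ^2 + λ + 34 the discriminant is -135. It is negative, so the roots are the complex-conjugate pair λ = -1/2 ± (sqrt(135)/2) i ≈ -0.5 ± 5.8095i. For a conjugate pair the product of the roots equals the constant term, so |λ|^2 = 34 and |λ| = sqrt(34) ≈ 5.831.
Thus the eigenvalues (to 4 decimals) are -0.5 ± 5.8095i (modulus 5.831); -4 (modulus 4). The spectral radius is the largest modulus: r(A) = sqrt(34) ≈ 5.831. (Cross-check: r(A) ≤ ||A||_2 ≈ 7.0221; equality holds whenever A is normal, though it can also hold for some non-normal A.)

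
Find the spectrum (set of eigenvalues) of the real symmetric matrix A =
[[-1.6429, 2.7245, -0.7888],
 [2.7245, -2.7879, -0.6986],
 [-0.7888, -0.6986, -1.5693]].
sigma(A) ≈ {-5, -2, 1}

A is real symmetric, so its spectrum consists of real eigenvalues. Expanding the characteristic polynomial of the displayed matrix gives
  det(λ I - A) = p(λ) = λ^3 + (6)λ^2 + (3)λ + (-10).
Solving p(λ) = 0 yields eigenvalues ≈ -5, -2, 1. (A is shown rounded to 4 decimals, so these recover the underlying integer eigenvalues to within that precision.)
Verification: the trace of A = -6 equals the sum of eigenvalues -6, and det(A) ≈ 10.0001 matches the eigenvalue product 10.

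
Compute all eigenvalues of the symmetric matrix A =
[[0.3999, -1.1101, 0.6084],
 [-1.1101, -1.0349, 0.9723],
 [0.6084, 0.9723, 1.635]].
sigma(A) ≈ {-2, 1, 2}

A is real symmetric, so its spectrum consists of real eigenvalues. Expanding the characteristic polynomial of the displayed matrix gives
  det(λ I - A) = p(λ) = λ^3 + (-1)λ^2 + (-4)λ + (4).
Solving p(λ) = 0 yields eigenvalues ≈ -2, 1, 2. (A is shown rounded to 4 decimals, so these recover the underlying integer eigenvalues to within that precision.)
Verification: the trace of A = 1 equals the sum of eigenvalues 1, and det(A) ≈ -3.9998 matches the eigenvalue product -4.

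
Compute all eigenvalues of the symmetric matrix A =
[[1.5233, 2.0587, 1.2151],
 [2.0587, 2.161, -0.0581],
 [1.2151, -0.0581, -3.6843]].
sigma(A) ≈ {-4, 0, 4}

A is real symmetric, so its spectrum consists of real eigenvalues. Expanding the characteristic polynomial of the displayed matrix gives
  det(λ I - A) = p(λ) = λ^3 + (0)λ^2 + (-16)λ + (0).
Solving p(λ) = 0 yields eigenvalues ≈ -4, 0, 4. (A is shown rounded to 4 decimals, so these recover the underlying integer eigenvalues to within that precision.)
Verification: the trace of A = 0 equals the sum of eigenvalues 0, and det(A) ≈ 0.0003 matches the eigenvalue product 0.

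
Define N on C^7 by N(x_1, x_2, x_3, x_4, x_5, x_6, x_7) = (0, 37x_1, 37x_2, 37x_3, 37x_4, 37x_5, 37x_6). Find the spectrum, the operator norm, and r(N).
sigma(N) = {0}; ||N|| = 37; r(N) = 0. (N is nilpotent with N^7 = 0.)

On C^7, N is a strictly lower-triangular matrix with 37 on the subdiagonal and zeros elsewhere, so its characteristic polynomial is lambda^7 and every eigenvalue is 0: sigma(N) = {0}. For the operator norm, N e_i = 37e_{i+1} for i = 1, ..., 6 and N e_7 = 0, so the singular values of N are 37 (with multiplicity 6) and 0; hence ||N|| = 37. The spectral radius r(N) = max|lambda| = 0. Note ||N|| > r(N) — characteristic of non-normal nilpotent operators. Indeed N^7 = 0.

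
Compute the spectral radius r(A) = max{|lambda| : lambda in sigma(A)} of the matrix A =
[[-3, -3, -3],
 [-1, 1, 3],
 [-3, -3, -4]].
r(A) ≈ 5.4279

The eigenvalues of A are the roots of its characteristic polynomial. With M = A (coefficients from the trace, the sum of principal 2x2 minors, and det A):
  p(λ) = det(λ I - M) = λ^3 + 6λ^2 + 2λ - 6.
No integer candidate from the rational root theorem (±divisors of 6) is a root, so the roots are irrational. The cubic discriminant is Δ = 3028 > 0, so there are three distinct real roots. p(-6) = -18 and p(-5) = 9 have opposite signs, so a root lies in (-6, -5); Newton's method refines it to λ ≈ -5.4279. p(-2) = 6 and p(-1) = -3 have opposite signs, so a root lies in (-2, -1); Newton's method refines it to λ ≈ -1.3757. p(0) = -6 and p(1) = 3 have opposite signs, so a root lies in (0, 1); Newton's method refines it to λ ≈ 0.8035. Check (Vieta): the three roots sum to -6, matching tr M = -6.
Thus the eigenvalues (to 4 decimals) are -5.4279 (modulus 5.4279); -1.3757 (modulus 1.3757); 0.8035 (modulus 0.8035). The spectral radius is the largest modulus: r(A) ≈ 5.4279. (Cross-check: r(A) ≤ ||A||_2 ≈ 8.0532; equality holds whenever A is normal, though it can also hold for some non-normal A.)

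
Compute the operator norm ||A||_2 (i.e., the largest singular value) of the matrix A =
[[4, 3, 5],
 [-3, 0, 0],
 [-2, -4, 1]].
||A||_2 ≈ 7.7387 (= sqrt(largest eigenvalue of A^T A))

||A||_2 = sigma_max(A) = sqrt(lambda_max(A^T A)). Form the symmetric matrix M = A^T A =
[[29, 20, 18],
 [20, 25, 11],
 [18, 11, 26]].
Its characteristic polynomial (trace, sum of principal 2x2 minors, determinant of M give the coefficients) is
  p(λ) = det(λ I - M) = λ^3 - 80λ^2 + 1284λ - 4761.
No integer candidate from the rational root theorem (±divisors of 4761) is a root, so the roots are irrational. The cubic discriminant is Δ = 524259477 > 0, so there are three distinct real roots. p(5) = -216 and p(6) = 279 have opposite signs, so a root lies in (5, 6); Newton's method refines it to λ ≈ 5.4054. p(14) = 279 and p(15) = -126 have opposite signs, so a root lies in (14, 15); Newton's method refines it to λ ≈ 14.7074. p(59) = -2106 and p(60) = 279 have opposite signs, so a root lies in (59, 60); Newton's method refines it to λ ≈ 59.8872. Check (Vieta): the three roots sum to 80, matching tr M = 80.
So the eigenvalues of A^T A are ≈ 5.4054, 14.7074, 59.8872 (all ≥ 0, as they must be for A^T A). The largest is λ_max ≈ 59.8872, hence ||A||_2 = sqrt(λ_max) ≈ 7.7387.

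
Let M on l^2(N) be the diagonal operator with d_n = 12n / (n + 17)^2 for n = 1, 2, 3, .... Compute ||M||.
||M|| = 3/17 (attained at n = 17)

For M diagonal, ||M|| = sup_n |d_n|. Treat f(x) = 12x / (x + 17)^2 for real x > 0. By the quotient rule, f'(x) = 12(17 - x)/(x + 17)^3, which is positive for x < 17 and negative for x > 17. So f has a unique maximum at x = 17, and since 17 is a positive integer, the supremum over n ≥ 1 is attained at n = 17: d_17 = 12·17/(17 + 17)^2 = 12·17/1156 = 3/17. Hence ||M|| = 3/17.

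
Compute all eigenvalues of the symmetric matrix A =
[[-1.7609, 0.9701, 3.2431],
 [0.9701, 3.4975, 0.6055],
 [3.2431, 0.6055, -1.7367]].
sigma(A) ≈ {-5, 1, 4}

A is real symmetric, so its spectrum consists of real eigenvalues. Expanding the characteristic polynomial of the displayed matrix gives
  det(λ I - A) = p(λ) = λ^3 + (0)λ^2 + (-21)λ + (20).
Solving p(λ) = 0 yields eigenvalues ≈ -5, 1, 4. (A is shown rounded to 4 decimals, so these recover the underlying integer eigenvalues to within that precision.)
Verification: the trace of A = 0 equals the sum of eigenvalues 0, and det(A) ≈ -19.9998 matches the eigenvalue product -20.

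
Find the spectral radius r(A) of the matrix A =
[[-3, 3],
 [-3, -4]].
r(A) = sqrt(21) ≈ 4.5826

The eigenvalues of A are the roots of its characteristic polynomial. With M = A (coefficients from the trace and determinant):
  p(λ) = det(λ I - M) = λ^2 + 7λ + 21.
For λ^2 + 7λ + 21 the discriminant is -35. It is negative, so the roots are the complex-conjugate pair λ = -7/2 ± (sqrt(35)/2) i ≈ -3.5 ± 2.958i. For a conjugate pair the product of the roots equals the constant term, so |λ|^2 = 21 and |λ| = sqrt(21) ≈ 4.5826.
Thus the eigenvalues (to 4 decimals) are -3.5 ± 2.958i (modulus 4.5826). The spectral radius is the largest modulus: r(A) = sqrt(21) ≈ 4.5826. (Cross-check: r(A) ≤ ||A||_2 ≈ 5.1098; equality holds whenever A is normal, though it can also hold for some non-normal A.)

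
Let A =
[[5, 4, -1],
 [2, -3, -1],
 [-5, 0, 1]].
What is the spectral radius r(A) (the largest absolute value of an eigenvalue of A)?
r(A) ≈ 6.9745

The eigenvalues of A are the roots of its characteristic polynomial. With M = A (coefficients from the trace, the sum of principal 2x2 minors, and det A):
  p(λ) = det(λ I - M) = λ^3 - 3λ^2 - 26λ - 12.
No integer candidate from the rational root theorem (±divisors of 12) is a root, so the roots are irrational. The cubic discriminant is Δ = 54356 > 0, so there are three distinct real roots. p(-4) = -20 and p(-3) = 12 have opposite signs, so a root lies in (-4, -3); Newton's method refines it to λ ≈ -3.4801. p(-1) = 10 and p(0) = -12 have opposite signs, so a root lies in (-1, 0); Newton's method refines it to λ ≈ -0.4944. p(6) = -60 and p(7) = 2 have opposite signs, so a root lies in (6, 7); Newton's method refines it to λ ≈ 6.9745. Check (Vieta): the three roots sum to 3, matching tr M = 3.
Thus the eigenvalues (to 4 decimals) are -3.4801 (modulus 3.4801); -0.4944 (modulus 0.4944); 6.9745 (modulus 6.9745). The spectral radius is the largest modulus: r(A) ≈ 6.9745. (Cross-check: r(A) ≤ ||A||_2 ≈ 7.8684; equality holds whenever A is normal, though it can also hold for some non-normal A.)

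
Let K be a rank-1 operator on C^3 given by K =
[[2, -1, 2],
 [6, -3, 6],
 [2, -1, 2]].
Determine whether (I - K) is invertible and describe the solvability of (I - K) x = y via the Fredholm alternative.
(I - K) is singular (det(I - K) = 0, i.e. 1 ∈ sigma(K)). (I - K) x = y is solvable iff y ⊥ ker((I - K)^*) = span{(-2, 1, -2)}, i.e. iff -2y_1 + y_2 - 2y_3 = 0. When solvable, the solutions are x = y + c·(-1, -3, -1), c arbitrary (ker(I - K) = span{(-1, -3, -1)}, dimension 1).

K has rank 1, so it is an outer product K = u v^T: every row of K is a multiple of one row vector. Reading off the entries, u = (-1, -3, -1) and v = (-2, 1, -2) (row i of K equals u_i·v^T). A rank-one matrix u v^T satisfies K u = u (v·u) and kills the (2)-dimensional subspace v^⊥, so its characteristic polynomial is lambda^2 (lambda - v·u) with v·u = tr K = 1. Hence the eigenvalues of I - K are 1 (multiplicity 2) and 1 - (1) = 0, so det(I - K) = 0. (Direct check: I - K =
[[-1, 1, -2],
 [-6, 4, -6],
 [-2, 1, -1]]
has determinant 0.) So 1 is an eigenvalue of K and (I - K) is not invertible. The finite-dimensional Fredholm alternative says: either (I - K) is invertible, or ker(I - K) ≠ {0} and then range(I - K) = ker((I - K)^*)^⊥, with dim ker(I - K) = dim ker((I - K)^*). We are in the second case, so we need both kernels. Kernel of I - K: (I - K) u = u - u (v·u) = u - u = 0, so ker(I - K) = span{u} = span{(-1, -3, -1)} (it is exactly 1-dimensional because rank(I - K) = 2). Kernel of the adjoint: K is real, so (I - K)^* = I - K^T = I - v u^T, and (I - v u^T) v = v - v (u·v) = 0; hence ker((I - K)^*) = span{v} = span{(-2, 1, -2)}. Therefore (I - K) x = y is solvable iff <y, v> = 0, i.e. iff -2y_1 + y_2 - 2y_3 = 0. When this holds, K y = u (v·y) = 0, so (I - K) y = y and x = y is a particular solution; the full solution set is the line x = y + c·u = y + c·(-1, -3, -1), c ∈ C.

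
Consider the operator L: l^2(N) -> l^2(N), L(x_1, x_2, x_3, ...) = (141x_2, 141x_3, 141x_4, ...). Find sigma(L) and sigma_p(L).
sigma(L) = closed disk {z in C : |z| ≤ 141}; sigma_p(L) = open disk {z in C : |z| < 141}

Note L = 141·V where V is the unit left shift (V x)_k = x_{k+1}; so sigma(L) = 141·sigma(V) and ||L|| = 141||V||. ||L x||^2 = 19881sum_{k≥2} |x_k|^2 ≤ 19881||x||^2, with equality on {x : x_1 = 0}, so ||L|| = 141. For any lambda with |lambda| < 141, set r = lambda/141 (|r| < 1); the vector x = (1, r, r^2, ...) is in l^2 and satisfies L x = 141(r, r^2, ...) = lambda x, so lambda is an eigenvalue. On the boundary |lambda| = 141 the geometric series diverges, so no l^2 eigenvector exists, but these lambda lie in the approximate point spectrum. Hence sigma(L) is the closed disk of radius 141 and sigma_p(L) is the open disk.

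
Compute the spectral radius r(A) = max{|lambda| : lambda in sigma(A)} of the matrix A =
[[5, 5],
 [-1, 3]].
r(A) = sqrt(20) ≈ 4.4721

The eigenvalues of A are the roots of its characteristic polynomial. With M = A (coefficients from the trace and determinant):
  p(λ) = det(λ I - M) = λ^2 - 8λ + 20.
For λ^2 - 8λ + 20 the discriminant is -16. It is negative, so the roots are the complex-conjugate pair λ = 4 ± (sqrt(16)/2) i ≈ 4 ± 2i. For a conjugate pair the product of the roots equals the constant term, so |λ|^2 = 20 and |λ| = sqrt(20) ≈ 4.4721.
Thus the eigenvalues (to 4 decimals) are 4 ± 2i (modulus 4.4721). The spectral radius is the largest modulus: r(A) = sqrt(20) ≈ 4.4721. (Cross-check: r(A) ≤ ||A||_2 ≈ 7.2361; equality holds whenever A is normal, though it can also hold for some non-normal A.)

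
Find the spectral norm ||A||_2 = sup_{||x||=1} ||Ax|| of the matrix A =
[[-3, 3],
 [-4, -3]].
||A||_2 = sqrt((43 + sqrt(85))/2) ≈ 5.1098 (= sqrt(largest eigenvalue of A^T A))

||A||_2 = sigma_max(A) = sqrt(lambda_max(A^T A)). Form the symmetric matrix M = A^T A =
[[25, 3],
 [3, 18]].
Its characteristic polynomial (trace, determinant of M give the coefficients) is
  p(λ) = det(λ I - M) = λ^2 - 43λ + 441.
For λ^2 - 43λ + 441 the discriminant is 85. It is nonnegative but not a perfect square, so the roots are real and irrational: λ = (43 ± sqrt(85))/2 ≈ 26.1098, 16.8902.
So the eigenvalues of A^T A are ≈ 16.8902, 26.1098 (all ≥ 0, as they must be for A^T A). The largest is λ_max = (43 + sqrt(85))/2 ≈ 26.1098, hence ||A||_2 = sqrt(λ_max) = sqrt((43 + sqrt(85))/2) ≈ 5.1098.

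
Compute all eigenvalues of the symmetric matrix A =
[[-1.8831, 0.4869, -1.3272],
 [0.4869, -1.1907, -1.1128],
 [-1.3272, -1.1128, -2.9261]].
sigma(A) ≈ {-4, -2, 0}

A is real symmetric, so its spectrum consists of real eigenvalues. Expanding the characteristic polynomial of the displayed matrix gives
  det(λ I - A) = p(λ) = λ^3 + (6)λ^2 + (8)λ + (0).
Solving p(λ) = 0 yields eigenvalues ≈ -4, -2, 0. (A is shown rounded to 4 decimals, so these recover the underlying integer eigenvalues to within that precision.)
Verification: the trace of A = -6 equals the sum of eigenvalues -6, and det(A) ≈ 0.0002 matches the eigenvalue product 0.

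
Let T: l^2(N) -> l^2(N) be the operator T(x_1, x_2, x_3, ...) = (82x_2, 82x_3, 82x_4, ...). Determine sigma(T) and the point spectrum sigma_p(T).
sigma(T) = closed disk {z in C : |z| ≤ 82}; sigma_p(T) = open disk {z in C : |z| < 82}

Note T = 82·V where V is the unit left shift (V x)_k = x_{k+1}; so sigma(T) = 82·sigma(V) and ||T|| = 82||V||. ||T x||^2 = 6724sum_{k≥2} |x_k|^2 ≤ 6724||x||^2, with equality on {x : x_1 = 0}, so ||T|| = 82. For any lambda with |lambda| < 82, set r = lambda/82 (|r| < 1); the vector x = (1, r, r^2, ...) is in l^2 and satisfies T x = 82(r, r^2, ...) = lambda x, so lambda is an eigenvalue. On the boundary |lambda| = 82 the geometric series diverges, so no l^2 eigenvector exists, but these lambda lie in the approximate point spectrum. Hence sigma(T) is the closed disk of radius 82 and sigma_p(T) is the open disk.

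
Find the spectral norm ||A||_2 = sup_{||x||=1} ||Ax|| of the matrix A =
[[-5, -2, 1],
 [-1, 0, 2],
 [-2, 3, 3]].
||A||_2 ≈ 6.1045 (= sqrt(largest eigenvalue of A^T A))

||A||_2 = sigma_max(A) = sqrt(lambda_max(A^T A)). Form the symmetric matrix M = A^T A =
[[30, 4, -13],
 [4, 13, 7],
 [-13, 7, 14]].
Its characteristic polynomial (trace, sum of principal 2x2 minors, determinant of M give the coefficients) is
  p(λ) = det(λ I - M) = λ^3 - 57λ^2 + 758λ - 841.
No integer candidate from the rational root theorem (±divisors of 841) is a root, so the roots are irrational. The cubic discriminant is Δ = 136646977 > 0, so there are three distinct real roots. p(1) = -139 and p(2) = 455 have opposite signs, so a root lies in (1, 2); Newton's method refines it to λ ≈ 1.2188. p(18) = 167 and p(19) = -157 have opposite signs, so a root lies in (18, 19); Newton's method refines it to λ ≈ 18.5166. p(37) = -175 and p(38) = 527 have opposite signs, so a root lies in (37, 38); Newton's method refines it to λ ≈ 37.2646. Check (Vieta): the three roots sum to 57, matching tr M = 57.
So the eigenvalues of A^T A are ≈ 1.2188, 18.5166, 37.2646 (all ≥ 0, as they must be for A^T A). The largest is λ_max ≈ 37.2646, hence ||A||_2 = sqrt(λ_max) ≈ 6.1045.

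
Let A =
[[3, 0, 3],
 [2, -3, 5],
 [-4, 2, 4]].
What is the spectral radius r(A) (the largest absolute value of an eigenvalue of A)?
r(A) ≈ 4.8295

The eigenvalues of A are the roots of its characteristic polynomial. With M = A (coefficients from the trace, the sum of principal 2x2 minors, and det A):
  p(λ) = det(λ I - M) = λ^3 - 4λ^2 - 7λ + 90.
No integer candidate from the rational root theorem (±divisors of 90) is a root, so the roots are irrational. The cubic discriminant is Δ = -148144 < 0, so there is one real root and a complex-conjugate pair. p(-4) = -10 and p(-3) = 48 have opposite signs, so a root lies in (-4, -3); Newton's method refines it to λ ≈ -3.8587. Dividing out (λ - (-3.8587)) leaves approximately λ^2 - 7.8587λ + 23.3241. For λ^2 - 7.8587λ + 23.3241 the discriminant is -31.5375. It is negative, so the remaining roots are the complex-conjugate pair λ ≈ 3.9293 ± 2.8079i. Their product equals the constant term, so |λ|^2 ≈ 23.3241 and |λ| ≈ 4.8295.
Thus the eigenvalues (to 4 decimals) are -3.8587 (modulus 3.8587); 3.9293 ± 2.8079i (modulus 4.8295). The spectral radius is the largest modulus: r(A) ≈ 4.8295. (Cross-check: r(A) ≤ ||A||_2 ≈ 7.2671; equality holds whenever A is normal, though it can also hold for some non-normal A.)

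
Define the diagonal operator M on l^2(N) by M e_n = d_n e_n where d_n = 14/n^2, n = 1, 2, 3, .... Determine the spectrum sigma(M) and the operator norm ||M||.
sigma(M) = {14/n^2 : n ≥ 1} ∪ {0}; ||M|| = 14

A bounded diagonal operator on l^2 with diagonal entries d_n has spectrum equal to the closure of {d_n : n ≥ 1}: every d_n is an eigenvalue (with eigenvector e_n), so {d_n} ⊂ sigma(M); the spectrum is closed, so its closure is too; and for lambda not in the closure, (M - lambda I) has bounded inverse (the diagonal entries 1/(d_n - lambda) are bounded). For our sequence d_n = 14/n^2, n = 1, 2, 3, ...:
  - {d_n} = {14/n^2 : n ≥ 1}; the only limit point is 0
  - closure = {14/n^2 : n ≥ 1} ∪ {0}
For the norm: a diagonal operator has ||M|| = sup_n |d_n|. Here d_n = 14/n^2 is positive and decreasing, so sup_n |d_n| = d_1 = 14. So ||M|| = 14.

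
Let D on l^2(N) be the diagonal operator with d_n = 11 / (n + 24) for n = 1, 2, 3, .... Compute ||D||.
||D|| = 11/25 (attained at n = 1)

For D diagonal, ||D|| = sup_n |d_n| = sup_n 11/(n + 24). This is positive and strictly decreasing in n, so the supremum is attained at n = 1: d_1 = 11/(1 + 24) = 11/25. Hence ||D|| = 11/25.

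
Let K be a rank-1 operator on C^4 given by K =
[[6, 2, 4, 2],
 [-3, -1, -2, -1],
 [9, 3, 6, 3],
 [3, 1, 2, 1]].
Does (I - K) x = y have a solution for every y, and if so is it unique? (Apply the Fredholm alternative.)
(I - K) is invertible (det(I - K) = -11 ≠ 0), so for every y in C^4 the equation (I - K) x = y has a unique solution.

K has rank 1, so it is an outer product K = u v^T: every row of K is a multiple of one row vector. Reading off the entries, u = (-2, 1, -3, -1) and v = (-3, -1, -2, -1) (row i of K equals u_i·v^T). A rank-one matrix u v^T satisfies K u = u (v·u) and kills the (3)-dimensional subspace v^⊥, so its characteristic polynomial is lambda^3 (lambda - v·u) with v·u = tr K = 12. Hence the eigenvalues of I - K are 1 (multiplicity 3) and 1 - (12) = -11, so det(I - K) = -11. (Direct check: I - K =
[[-5, -2, -4, -2],
 [3, 2, 2, 1],
 [-9, -3, -5, -3],
 [-3, -1, -2, 0]]
has determinant -11.) The finite-dimensional Fredholm alternative says: either (I - K) is invertible, or ker(I - K) ≠ {0} and then range(I - K) = ker((I - K)^*)^⊥, with dim ker(I - K) = dim ker((I - K)^*). Since det(I - K) ≠ 0, 1 is not an eigenvalue of K and ker(I - K) = {0}, so we are in the first case: for every y there is a unique x = (I - K)^(-1) y. Explicitly, by the Sherman–Morrison formula, (I - u v^T)^(-1) = I + u v^T/(1 - v·u), i.e. (I - K)^(-1) = I + K/(-11).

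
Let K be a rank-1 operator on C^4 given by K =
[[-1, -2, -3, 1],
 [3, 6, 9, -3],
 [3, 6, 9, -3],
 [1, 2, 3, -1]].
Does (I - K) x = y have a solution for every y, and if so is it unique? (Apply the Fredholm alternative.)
(I - K) is invertible (det(I - K) = -12 ≠ 0), so for every y in C^4 the equation (I - K) x = y has a unique solution.

K has rank 1, so it is an outer product K = u v^T: every row of K is a multiple of one row vector. Reading off the entries, u = (-1, 3, 3, 1) and v = (1, 2, 3, -1) (row i of K equals u_i·v^T). A rank-one matrix u v^T satisfies K u = u (v·u) and kills the (3)-dimensional subspace v^⊥, so its characteristic polynomial is lambda^3 (lambda - v·u) with v·u = tr K = 13. Hence the eigenvalues of I - K are 1 (multiplicity 3) and 1 - (13) = -12, so det(I - K) = -12. (Direct check: I - K =
[[2, 2, 3, -1],
 [-3, -5, -9, 3],
 [-3, -6, -8, 3],
 [-1, -2, -3, 2]]
has determinant -12.) The finite-dimensional Fredholm alternative says: either (I - K) is invertible, or ker(I - K) ≠ {0} and then range(I - K) = ker((I - K)^*)^⊥, with dim ker(I - K) = dim ker((I - K)^*). Since det(I - K) ≠ 0, 1 is not an eigenvalue of K and ker(I - K) = {0}, so we are in the first case: for every y there is a unique x = (I - K)^(-1) y. Explicitly, by the Sherman–Morrison formula, (I - u v^T)^(-1) = I + u v^T/(1 - v·u), i.e. (I - K)^(-1) = I + K/(-12).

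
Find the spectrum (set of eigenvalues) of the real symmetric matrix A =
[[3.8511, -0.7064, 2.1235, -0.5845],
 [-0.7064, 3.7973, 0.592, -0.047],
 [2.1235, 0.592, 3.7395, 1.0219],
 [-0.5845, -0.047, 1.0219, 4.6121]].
sigma(A) ≈ {1, 4, 5, 6}

A is real symmetric, so its spectrum consists of real eigenvalues. Expanding the characteristic polynomial of the displayed matrix gives
  det(λ I - A) = p(λ) = λ^4 + (-16)λ^3 + (89)λ^2 + (-194.0028)λ + (120.0071).
Solving p(λ) = 0 yields eigenvalues ≈ 1, 4, 5, 6. (A is shown rounded to 4 decimals, so these recover the underlying integer eigenvalues to within that precision.)
Verification: the trace of A = 16 equals the sum of eigenvalues 16, and det(A) ≈ 120.0071 matches the eigenvalue product 120.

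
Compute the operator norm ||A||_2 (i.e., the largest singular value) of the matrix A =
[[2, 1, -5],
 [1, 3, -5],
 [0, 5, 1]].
||A||_2 ≈ 8.0035 (= sqrt(largest eigenvalue of A^T A))

||A||_2 = sigma_max(A) = sqrt(lambda_max(A^T A)). Form the symmetric matrix M = A^T A =
[[5, 5, -15],
 [5, 35, -15],
 [-15, -15, 51]].
Its characteristic polynomial (trace, sum of principal 2x2 minors, determinant of M give the coefficients) is
  p(λ) = det(λ I - M) = λ^3 - 91λ^2 + 1740λ - 900.
No integer candidate from the rational root theorem (±divisors of 900) is a root, so the roots are irrational. The cubic discriminant is Δ = 3829842000 > 0, so there are three distinct real roots. p(0) = -900 and p(1) = 750 have opposite signs, so a root lies in (0, 1); Newton's method refines it to λ ≈ 0.532. p(26) = 400 and p(27) = -576 have opposite signs, so a root lies in (26, 27); Newton's method refines it to λ ≈ 26.4127. p(64) = -132 and p(65) = 2350 have opposite signs, so a root lies in (64, 65); Newton's method refines it to λ ≈ 64.0553. Check (Vieta): the three roots sum to 91, matching tr M = 91.
So the eigenvalues of A^T A are ≈ 0.532, 26.4127, 64.0553 (all ≥ 0, as they must be for A^T A). The largest is λ_max ≈ 64.0553, hence ||A||_2 = sqrt(λ_max) ≈ 8.0035.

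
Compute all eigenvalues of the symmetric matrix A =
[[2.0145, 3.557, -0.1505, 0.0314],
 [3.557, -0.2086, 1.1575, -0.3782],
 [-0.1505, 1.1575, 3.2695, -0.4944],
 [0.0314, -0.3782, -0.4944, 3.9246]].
sigma(A) ≈ {-3, 3, 4, 5}

A is real symmetric, so its spectrum consists of real eigenvalues. Expanding the characteristic polynomial of the displayed matrix gives
  det(λ I - A) = p(λ) = λ^4 + (-9)λ^3 + (11)λ^2 + (81)λ + (-180).
Solving p(λ) = 0 yields eigenvalues ≈ -3, 3, 4, 5. (A is shown rounded to 4 decimals, so these recover the underlying integer eigenvalues to within that precision.)
Verification: the trace of A = 9 equals the sum of eigenvalues 9, and det(A) ≈ -179.9998 matches the eigenvalue product -180.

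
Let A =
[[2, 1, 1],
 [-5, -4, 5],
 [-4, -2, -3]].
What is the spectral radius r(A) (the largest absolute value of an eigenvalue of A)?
r(A) ≈ 4.227

The eigenvalues of A are the roots of its characteristic polynomial. With M = A (coefficients from the trace, the sum of principal 2x2 minors, and det A):
  p(λ) = det(λ I - M) = λ^3 + 5λ^2 + 17λ - 3.
No integer candidate from the rational root theorem (±divisors of 3) is a root, so the roots are irrational. The cubic discriminant is Δ = -15760 < 0, so there is one real root and a complex-conjugate pair. p(0) = -3 and p(1) = 20 have opposite signs, so a root lies in (0, 1); Newton's method refines it to λ ≈ 0.1679. Dividing out (λ - (0.1679)) leaves approximately λ^2 + 5.1679λ + 17.8677. For λ^2 + 5.1679λ + 17.8677 the discriminant is -44.7636. It is negative, so the remaining roots are the complex-conjugate pair λ ≈ -2.584 ± 3.3453i. Their product equals the constant term, so |λ|^2 ≈ 17.8677 and |λ| ≈ 4.227.
Thus the eigenvalues (to 4 decimals) are 0.1679 (modulus 0.1679); -2.584 ± 3.3453i (modulus 4.227). The spectral radius is the largest modulus: r(A) ≈ 4.227. (Cross-check: r(A) ≤ ||A||_2 ≈ 8.5165; equality holds whenever A is normal, though it can also hold for some non-normal A.)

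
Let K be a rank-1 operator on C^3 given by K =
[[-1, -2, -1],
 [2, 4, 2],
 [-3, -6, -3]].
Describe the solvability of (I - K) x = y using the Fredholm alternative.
(I - K) is invertible (det(I - K) = 1 ≠ 0), so for every y in C^3 the equation (I - K) x = y has a unique solution.

K has rank 1, so it is an outer product K = u v^T: every row of K is a multiple of one row vector. Reading off the entries, u = (1, -2, 3) and v = (-1, -2, -1) (row i of K equals u_i·v^T). A rank-one matrix u v^T satisfies K u = u (v·u) and kills the (2)-dimensional subspace v^⊥, so its characteristic polynomial is lambda^2 (lambda - v·u) with v·u = tr K = 0. Hence the eigenvalues of I - K are 1 (multiplicity 2) and 1 - (0) = 1, so det(I - K) = 1. (Direct check: I - K =
[[2, 2, 1],
 [-2, -3, -2],
 [3, 6, 4]]
has determinant 1.) The finite-dimensional Fredholm alternative says: either (I - K) is invertible, or ker(I - K) ≠ {0} and then range(I - K) = ker((I - K)^*)^⊥, with dim ker(I - K) = dim ker((I - K)^*). Since det(I - K) ≠ 0, 1 is not an eigenvalue of K and ker(I - K) = {0}, so we are in the first case: for every y there is a unique x = (I - K)^(-1) y. Explicitly, by the Sherman–Morrison formula, (I - u v^T)^(-1) = I + u v^T/(1 - v·u), i.e. (I - K)^(-1) = I + K.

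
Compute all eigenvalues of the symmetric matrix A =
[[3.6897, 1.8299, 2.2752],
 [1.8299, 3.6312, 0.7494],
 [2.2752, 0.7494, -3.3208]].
sigma(A) ≈ {-4, 2, 6}

A is real symmetric, so its spectrum consists of real eigenvalues. Expanding the characteristic polynomial of the displayed matrix gives
  det(λ I - A) = p(λ) = λ^3 + (-4)λ^2 + (-20)λ + (48.0015).
Solving p(λ) = 0 yields eigenvalues ≈ -4, 2, 6. (A is shown rounded to 4 decimals, so these recover the underlying integer eigenvalues to within that precision.)
Verification: the trace of A = 4 equals the sum of eigenvalues 4, and det(A) ≈ -48.0015 matches the eigenvalue product -48.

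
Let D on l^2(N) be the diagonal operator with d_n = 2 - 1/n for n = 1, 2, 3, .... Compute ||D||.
||D|| = 2

For a diagonal operator on l^2 with entries d_n, ||D|| = sup_n |d_n|. Here d_1 = 1, d_2 = 3/2, ..., and d_n = 2 - 1/n increases monotonically toward 2. All terms lie in [1, 2), so |d_n| = d_n and the supremum is the limit 2, which is not attained by any individual d_n. Hence ||D|| = 2.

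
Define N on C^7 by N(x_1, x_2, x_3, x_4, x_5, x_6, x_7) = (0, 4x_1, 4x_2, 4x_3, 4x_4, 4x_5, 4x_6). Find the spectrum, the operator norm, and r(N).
sigma(N) = {0}; ||N|| = 4; r(N) = 0. (N is nilpotent with N^7 = 0.)

On C^7, N is a strictly lower-triangular matrix with 4 on the subdiagonal and zeros elsewhere, so its characteristic polynomial is lambda^7 and every eigenvalue is 0: sigma(N) = {0}. For the operator norm, N e_i = 4e_{i+1} for i = 1, ..., 6 and N e_7 = 0, so the singular values of N are 4 (with multiplicity 6) and 0; hence ||N|| = 4. The spectral radius r(N) = max|lambda| = 0. Note ||N|| > r(N) — characteristic of non-normal nilpotent operators. Indeed N^7 = 0.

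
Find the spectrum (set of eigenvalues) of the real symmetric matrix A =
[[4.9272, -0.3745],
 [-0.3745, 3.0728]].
sigma(A) ≈ {3, 5}

A is real symmetric, so its spectrum consists of real eigenvalues. Expanding the characteristic polynomial of the displayed matrix gives
  det(λ I - A) = p(λ) = λ^2 + (-8)λ + (15).
Solving p(λ) = 0 yields eigenvalues ≈ 3, 5. (A is shown rounded to 4 decimals, so these recover the underlying integer eigenvalues to within that precision.)
Verification: the trace of A = 8 equals the sum of eigenvalues 8, and det(A) ≈ 15.0000 matches the eigenvalue product 15.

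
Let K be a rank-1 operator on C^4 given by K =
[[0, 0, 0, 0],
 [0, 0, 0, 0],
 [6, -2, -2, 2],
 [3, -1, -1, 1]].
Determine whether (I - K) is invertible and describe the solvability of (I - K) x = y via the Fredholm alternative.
(I - K) is invertible (det(I - K) = 2 ≠ 0), so for every y in C^4 the equation (I - K) x = y has a unique solution.

K has rank 1, so it is an outer product K = u v^T: every row of K is a multiple of one row vector. Reading off the entries, u = (0, 0, 2, 1) and v = (3, -1, -1, 1) (row i of K equals u_i·v^T). A rank-one matrix u v^T satisfies K u = u (v·u) and kills the (3)-dimensional subspace v^⊥, so its characteristic polynomial is lambda^3 (lambda - v·u) with v·u = tr K = -1. Hence the eigenvalues of I - K are 1 (multiplicity 3) and 1 - (-1) = 2, so det(I - K) = 2. (Direct check: I - K =
[[1, 0, 0, 0],
 [0, 1, 0, 0],
 [-6, 2, 3, -2],
 [-3, 1, 1, 0]]
has determinant 2.) The finite-dimensional Fredholm alternative says: either (I - K) is invertible, or ker(I - K) ≠ {0} and then range(I - K) = ker((I - K)^*)^⊥, with dim ker(I - K) = dim ker((I - K)^*). Since det(I - K) ≠ 0, 1 is not an eigenvalue of K and ker(I - K) = {0}, so we are in the first case: for every y there is a unique x = (I - K)^(-1) y. Explicitly, by the Sherman–Morrison formula, (I - u v^T)^(-1) = I + u v^T/(1 - v·u), i.e. (I - K)^(-1) = I + K/(2).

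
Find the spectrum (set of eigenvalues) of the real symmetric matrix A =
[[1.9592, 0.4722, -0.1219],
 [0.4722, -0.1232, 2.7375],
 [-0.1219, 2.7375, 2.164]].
sigma(A) ≈ {-2, 2, 4}

A is real symmetric, so its spectrum consists of real eigenvalues. Expanding the characteristic polynomial of the displayed matrix gives
  det(λ I - A) = p(λ) = λ^3 + (-4)λ^2 + (-4)λ + (16).
Solving p(λ) = 0 yields eigenvalues ≈ -2, 2, 4. (A is shown rounded to 4 decimals, so these recover the underlying integer eigenvalues to within that precision.)
Verification: the trace of A = 4 equals the sum of eigenvalues 4, and det(A) ≈ -16.0002 matches the eigenvalue product -16.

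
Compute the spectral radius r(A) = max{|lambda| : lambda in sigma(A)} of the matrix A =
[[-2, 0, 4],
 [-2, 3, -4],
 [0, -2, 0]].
r(A) ≈ 5.0388

The eigenvalues of A are the roots of its characteristic polynomial. With M = A (coefficients from the trace, the sum of principal 2x2 minors, and det A):
  p(λ) = det(λ I - M) = λ^3 - λ^2 - 14λ - 32.
No integer candidate from the rational root theorem (±divisors of 32) is a root, so the roots are irrational. The cubic discriminant is Δ = -24668 < 0, so there is one real root and a complex-conjugate pair. p(5) = -2 and p(6) = 64 have opposite signs, so a root lies in (5, 6); Newton's method refines it to λ ≈ 5.0388. Dividing out (λ - (5.0388)) leaves approximately λ^2 + 4.0388λ + 6.3507. For λ^2 + 4.0388λ + 6.3507 the discriminant is -9.091. It is negative, so the remaining roots are the complex-conjugate pair λ ≈ -2.0194 ± 1.5076i. Their product equals the constant term, so |λ|^2 ≈ 6.3507 and |λ| ≈ 2.5201.
Thus the eigenvalues (to 4 decimals) are 5.0388 (modulus 5.0388); -2.0194 ± 1.5076i (modulus 2.5201). The spectral radius is the largest modulus: r(A) ≈ 5.0388. (Cross-check: r(A) ≤ ||A||_2 ≈ 6.1676; equality holds whenever A is normal, though it can also hold for some non-normal A.)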